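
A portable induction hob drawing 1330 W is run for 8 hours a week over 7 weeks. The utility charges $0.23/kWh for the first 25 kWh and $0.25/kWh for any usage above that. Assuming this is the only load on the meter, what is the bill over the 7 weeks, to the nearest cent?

Runtime = 8 h/week × 7 weeks = 56 h
Energy = 1.33 kW × 56 h = 74.48 kWh
Tier 1 (0–25 kWh): 25 × $0.23 = $5.75
Above 25 kWh: 49.48 × $0.25 = $12.37
Bill = $18.12

$18.12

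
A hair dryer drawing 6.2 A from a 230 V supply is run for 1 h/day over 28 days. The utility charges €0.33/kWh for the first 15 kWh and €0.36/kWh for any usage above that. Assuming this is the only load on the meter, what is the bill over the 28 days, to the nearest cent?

Power = 6.2 A × 230 V = 1426 W = 1.426 kW
Runtime = 1 h/day × 28 days = 28 h
Energy = 1.426 kW × 28 h = 39.928 kWh
Tier 1 (0–15 kWh): 15 × €0.33 = €4.95
Above 15 kWh: 24.928 × €0.36 = €8.97408
Bill = €13.92

€13.92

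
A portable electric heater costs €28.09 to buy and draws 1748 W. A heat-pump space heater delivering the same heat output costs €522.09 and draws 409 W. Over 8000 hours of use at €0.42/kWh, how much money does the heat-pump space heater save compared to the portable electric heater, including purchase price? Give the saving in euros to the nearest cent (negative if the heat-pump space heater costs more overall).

portable electric heater: €28.09 + (1748/1000) kW × 8000 h × €0.42 = €28.09 + €5873.28 = €5901.37
heat-pump space heater: €522.09 + (409/1000) kW × 8000 h × €0.42 = €522.09 + €1374.24 = €1896.33
Saving = €5901.37 − €1896.33 = €4005.04

€4005.04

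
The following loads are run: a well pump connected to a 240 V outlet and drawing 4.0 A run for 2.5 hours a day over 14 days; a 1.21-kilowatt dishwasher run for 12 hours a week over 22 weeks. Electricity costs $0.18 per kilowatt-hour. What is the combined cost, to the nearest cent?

$63.55

well pump: Power = 4.0 A × 240 V = 960 W = 0.96 kW
well pump: Runtime = 2.5 h/day × 14 days = 35 h
well pump: 0.96 kW × 35 h = 33.6 kWh
dishwasher: Runtime = 12 h/week × 22 weeks = 264 h
dishwasher: 1.21 kW × 264 h = 319.44 kWh
Total energy = 353.04 kWh
Cost = 353.04 × $0.18 = $63.55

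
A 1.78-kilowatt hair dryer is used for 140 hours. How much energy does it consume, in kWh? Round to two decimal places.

Energy = 1.78 kW × 140 h = 249.2 kWh

249.20 kWh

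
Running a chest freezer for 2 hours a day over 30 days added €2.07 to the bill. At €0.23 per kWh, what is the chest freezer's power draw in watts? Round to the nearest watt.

150 W

Energy = €2.07 ÷ €0.23/kWh = 9 kWh
Runtime = 2 h/day × 30 days = 60 h
Power = 9 kWh ÷ 60 h = 0.15 kW = 150 W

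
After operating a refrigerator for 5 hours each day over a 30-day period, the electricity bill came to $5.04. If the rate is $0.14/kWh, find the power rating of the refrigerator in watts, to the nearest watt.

Energy = $5.04 ÷ $0.14/kWh = 36 kWh
Runtime = 5 h/day × 30 days = 150 h
Power = 36 kWh ÷ 150 h = 0.24 kW = 240 W

240 W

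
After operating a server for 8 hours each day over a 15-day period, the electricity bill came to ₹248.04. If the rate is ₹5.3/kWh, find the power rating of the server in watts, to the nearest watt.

390 W

Energy = ₹248.04 ÷ ₹5.3/kWh = 46.8 kWh
Runtime = 8 h/day × 15 days = 120 h
Power = 46.8 kWh ÷ 120 h = 0.39 kW = 390 W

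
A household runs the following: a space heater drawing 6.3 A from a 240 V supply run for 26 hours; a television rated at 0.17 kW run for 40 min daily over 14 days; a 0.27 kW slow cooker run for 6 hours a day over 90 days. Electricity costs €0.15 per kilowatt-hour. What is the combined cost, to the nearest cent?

space heater: Power = 6.3 A × 240 V = 1512 W = 1.512 kW
space heater: 1.512 kW × 26 h = 39.312 kWh
television: Runtime = 40 min × 14 = 560 min = 9.333333… h
television: 0.17 kW × 9.333333… h = 1.586666… kWh
slow cooker: Runtime = 6 h/day × 90 days = 540 h
slow cooker: 0.27 kW × 540 h = 145.8 kWh
Total energy = 186.698666… kWh
Cost = 186.698666… × €0.15 = €28.00

€28.00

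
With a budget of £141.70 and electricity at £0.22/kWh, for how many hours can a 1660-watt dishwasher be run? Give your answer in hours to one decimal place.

Energy available = £141.70 ÷ £0.22/kWh = 644.0909 kWh
Hours = 644.0909 kWh ÷ 1.66 kW = 388.0 h

388.0 h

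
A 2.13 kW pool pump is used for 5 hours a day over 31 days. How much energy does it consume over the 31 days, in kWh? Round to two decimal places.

Runtime = 5 h/day × 31 days = 155 h
Energy = 2.13 kW × 155 h = 330.15 kWh

330.15 kWh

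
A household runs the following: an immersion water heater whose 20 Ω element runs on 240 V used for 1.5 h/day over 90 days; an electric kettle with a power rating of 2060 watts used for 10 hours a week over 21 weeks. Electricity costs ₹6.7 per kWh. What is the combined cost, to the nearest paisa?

₹5503.38

immersion water heater: Power = V²/R = 240²/20 = 2880 W = 2.88 kW
immersion water heater: Runtime = 1.5 h/day × 90 days = 135 h
immersion water heater: 2.88 kW × 135 h = 388.8 kWh
electric kettle: Runtime = 10 h/week × 21 weeks = 210 h
electric kettle: 2.06 kW × 210 h = 432.6 kWh
Total energy = 821.4 kWh
Cost = 821.4 × ₹6.7 = ₹5503.38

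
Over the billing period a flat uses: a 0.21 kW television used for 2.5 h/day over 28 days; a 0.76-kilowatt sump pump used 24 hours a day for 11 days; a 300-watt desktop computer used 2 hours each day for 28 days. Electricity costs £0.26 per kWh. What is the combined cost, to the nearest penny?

£60.36

television: Runtime = 2.5 h/day × 28 days = 70 h
television: 0.21 kW × 70 h = 14.7 kWh
sump pump: Runtime = 24 h × 11 = 264 h
sump pump: 0.76 kW × 264 h = 200.64 kWh
desktop computer: Runtime = 2 h/day × 28 days = 56 h
desktop computer: 0.3 kW × 56 h = 16.8 kWh
Total energy = 232.14 kWh
Cost = 232.14 × £0.26 = £60.36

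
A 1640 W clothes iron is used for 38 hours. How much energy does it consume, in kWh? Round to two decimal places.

62.32 kWh

Energy = 1.64 kW × 38 h = 62.32 kWh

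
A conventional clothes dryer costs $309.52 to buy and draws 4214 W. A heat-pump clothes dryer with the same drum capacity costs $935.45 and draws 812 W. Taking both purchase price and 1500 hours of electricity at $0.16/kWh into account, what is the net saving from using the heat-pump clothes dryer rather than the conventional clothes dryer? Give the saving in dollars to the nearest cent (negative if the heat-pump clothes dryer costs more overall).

$190.55

conventional clothes dryer: $309.52 + (4214/1000) kW × 1500 h × $0.16 = $309.52 + $1011.36 = $1320.88
heat-pump clothes dryer: $935.45 + (812/1000) kW × 1500 h × $0.16 = $935.45 + $194.88 = $1130.33
Saving = $1320.88 − $1130.33 = $190.55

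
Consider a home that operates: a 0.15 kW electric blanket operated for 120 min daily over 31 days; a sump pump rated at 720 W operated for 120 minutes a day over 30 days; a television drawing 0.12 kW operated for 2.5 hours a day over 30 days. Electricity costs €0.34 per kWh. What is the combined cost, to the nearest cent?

€20.91

electric blanket: Runtime = 120 min × 31 = 3720 min = 62 h
electric blanket: 0.15 kW × 62 h = 9.3 kWh
sump pump: Runtime = 120 min × 30 = 3600 min = 60 h
sump pump: 0.72 kW × 60 h = 43.2 kWh
television: Runtime = 2.5 h/day × 30 days = 75 h
television: 0.12 kW × 75 h = 9 kWh
Total energy = 61.5 kWh
Cost = 61.5 × €0.34 = €20.91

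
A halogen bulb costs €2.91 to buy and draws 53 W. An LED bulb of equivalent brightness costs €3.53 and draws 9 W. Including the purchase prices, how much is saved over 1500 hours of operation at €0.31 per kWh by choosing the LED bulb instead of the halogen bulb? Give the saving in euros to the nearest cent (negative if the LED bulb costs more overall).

€19.84

halogen bulb: €2.91 + (53/1000) kW × 1500 h × €0.31 = €2.91 + €24.645 = €27.555
LED bulb: €3.53 + (9/1000) kW × 1500 h × €0.31 = €3.53 + €4.185 = €7.715
Saving = €27.555 − €7.715 = €19.84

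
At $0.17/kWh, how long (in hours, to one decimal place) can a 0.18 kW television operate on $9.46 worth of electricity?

Energy available = $9.46 ÷ $0.17/kWh = 55.6471 kWh
Hours = 55.6471 kWh ÷ 0.18 kW = 309.2 h

309.2 h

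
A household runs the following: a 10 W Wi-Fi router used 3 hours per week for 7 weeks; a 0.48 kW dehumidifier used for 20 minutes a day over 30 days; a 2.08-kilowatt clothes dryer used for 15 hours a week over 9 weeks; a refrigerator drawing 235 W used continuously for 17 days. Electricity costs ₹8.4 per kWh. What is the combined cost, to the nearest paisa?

Wi-Fi router: Runtime = 3 h/week × 7 weeks = 21 h
Wi-Fi router: 0.01 kW × 21 h = 0.21 kWh
dehumidifier: Runtime = 20 min × 30 = 600 min = 10 h
dehumidifier: 0.48 kW × 10 h = 4.8 kWh
clothes dryer: Runtime = 15 h/week × 9 weeks = 135 h
clothes dryer: 2.08 kW × 135 h = 280.8 kWh
refrigerator: Runtime = 24 h × 17 = 408 h
refrigerator: 0.235 kW × 408 h = 95.88 kWh
Total energy = 381.69 kWh
Cost = 381.69 × ₹8.4 = ₹3206.20

₹3206.20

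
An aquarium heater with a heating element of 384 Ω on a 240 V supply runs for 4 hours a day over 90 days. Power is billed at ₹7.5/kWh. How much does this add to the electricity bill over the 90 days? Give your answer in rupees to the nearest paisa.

₹405.00

Power = V²/R = 240²/384 = 150 W = 0.15 kW
Runtime = 4 h/day × 90 days = 360 h
Energy = 0.15 kW × 360 h = 54 kWh
Cost = 54 kWh × ₹7.5/kWh = ₹405.00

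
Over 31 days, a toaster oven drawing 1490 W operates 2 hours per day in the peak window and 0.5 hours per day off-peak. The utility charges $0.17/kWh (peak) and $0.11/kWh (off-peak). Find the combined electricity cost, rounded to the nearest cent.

Peak energy = 1.49 kW × 2 h × 31 = 92.38 kWh
Off-peak energy = 1.49 kW × 0.5 h × 31 = 23.095 kWh
Cost = 92.38 × $0.17 + 23.095 × $0.11 = $15.7046 + $2.54045 = $18.25

$18.25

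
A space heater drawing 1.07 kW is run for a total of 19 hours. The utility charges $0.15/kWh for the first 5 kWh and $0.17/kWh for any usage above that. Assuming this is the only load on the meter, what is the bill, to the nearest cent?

Energy = 1.07 kW × 19 h = 20.33 kWh
Tier 1 (0–5 kWh): 5 × $0.15 = $0.75
Above 5 kWh: 15.33 × $0.17 = $2.6061
Bill = $3.36

$3.36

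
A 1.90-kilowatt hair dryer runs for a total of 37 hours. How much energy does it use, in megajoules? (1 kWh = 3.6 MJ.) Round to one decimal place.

253.1 MJ

Energy = 1.9 kW × 37 h = 70.3 kWh
= 70.3 × 3.6 MJ = 253.1 MJ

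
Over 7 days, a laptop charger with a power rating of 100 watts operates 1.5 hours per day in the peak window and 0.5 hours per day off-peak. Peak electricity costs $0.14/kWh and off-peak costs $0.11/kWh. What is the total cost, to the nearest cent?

$0.19

Peak energy = 0.1 kW × 1.5 h × 7 = 1.05 kWh
Off-peak energy = 0.1 kW × 0.5 h × 7 = 0.35 kWh
Cost = 1.05 × $0.14 + 0.35 × $0.11 = $0.147 + $0.0385 = $0.19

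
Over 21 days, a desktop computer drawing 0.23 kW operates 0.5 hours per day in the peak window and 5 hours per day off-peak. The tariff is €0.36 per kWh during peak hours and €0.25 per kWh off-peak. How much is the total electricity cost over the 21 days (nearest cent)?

€6.91

Peak energy = 0.23 kW × 0.5 h × 21 = 2.415 kWh
Off-peak energy = 0.23 kW × 5 h × 21 = 24.15 kWh
Cost = 2.415 × €0.36 + 24.15 × €0.25 = €0.8694 + €6.0375 = €6.91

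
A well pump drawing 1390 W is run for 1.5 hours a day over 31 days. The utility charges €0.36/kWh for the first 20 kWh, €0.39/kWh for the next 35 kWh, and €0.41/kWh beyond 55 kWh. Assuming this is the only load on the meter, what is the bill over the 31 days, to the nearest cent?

€24.80

Runtime = 1.5 h/day × 31 days = 46.5 h
Energy = 1.39 kW × 46.5 h = 64.635 kWh
Tier 1 (0–20 kWh): 20 × €0.36 = €7.2
Tier 2 (20–55 kWh): 35 × €0.39 = €13.65
Above 55 kWh: 9.635 × €0.41 = €3.95035
Bill = €24.80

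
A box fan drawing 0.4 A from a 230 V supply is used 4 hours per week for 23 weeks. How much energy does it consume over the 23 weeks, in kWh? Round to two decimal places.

Power = 0.4 A × 230 V = 92 W = 0.092 kW
Runtime = 4 h/week × 23 weeks = 92 h
Energy = 0.092 kW × 92 h = 8.464 kWh ≈ 8.46 kWh

8.46 kWh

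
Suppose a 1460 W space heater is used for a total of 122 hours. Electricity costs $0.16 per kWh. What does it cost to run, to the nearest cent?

$28.50

Energy = 1.46 kW × 122 h = 178.12 kWh
Cost = 178.12 kWh × $0.16/kWh = $28.50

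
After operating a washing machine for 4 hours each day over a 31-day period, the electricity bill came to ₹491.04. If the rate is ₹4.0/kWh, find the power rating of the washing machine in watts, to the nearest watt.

990 W

Energy = ₹491.04 ÷ ₹4.0/kWh = 122.76 kWh
Runtime = 4 h/day × 31 days = 124 h
Power = 122.76 kWh ÷ 124 h = 0.99 kW = 990 W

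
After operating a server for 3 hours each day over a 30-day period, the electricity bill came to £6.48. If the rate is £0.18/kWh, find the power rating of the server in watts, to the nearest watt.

Energy = £6.48 ÷ £0.18/kWh = 36 kWh
Runtime = 3 h/day × 30 days = 90 h
Power = 36 kWh ÷ 90 h = 0.4 kW = 400 W

400 W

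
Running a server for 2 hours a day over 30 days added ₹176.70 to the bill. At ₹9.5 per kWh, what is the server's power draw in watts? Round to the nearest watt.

Energy = ₹176.70 ÷ ₹9.5/kWh = 18.6 kWh
Runtime = 2 h/day × 30 days = 60 h
Power = 18.6 kWh ÷ 60 h = 0.31 kW = 310 W

310 W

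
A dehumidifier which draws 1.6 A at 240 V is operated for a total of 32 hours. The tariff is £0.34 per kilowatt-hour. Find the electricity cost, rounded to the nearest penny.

Power = 1.6 A × 240 V = 384 W = 0.384 kW
Energy = 0.384 kW × 32 h = 12.288 kWh
Cost = 12.288 kWh × £0.34/kWh = £4.18

£4.18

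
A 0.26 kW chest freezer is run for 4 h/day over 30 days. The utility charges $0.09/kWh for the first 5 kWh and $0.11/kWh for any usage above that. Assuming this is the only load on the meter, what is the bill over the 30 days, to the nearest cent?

$3.33

Runtime = 4 h/day × 30 days = 120 h
Energy = 0.26 kW × 120 h = 31.2 kWh
Tier 1 (0–5 kWh): 5 × $0.09 = $0.45
Above 5 kWh: 26.2 × $0.11 = $2.882
Bill = $3.33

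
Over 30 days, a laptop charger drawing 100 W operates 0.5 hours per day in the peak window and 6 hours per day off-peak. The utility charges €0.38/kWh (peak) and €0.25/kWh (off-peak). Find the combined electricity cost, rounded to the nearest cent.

Peak energy = 0.1 kW × 0.5 h × 30 = 1.5 kWh
Off-peak energy = 0.1 kW × 6 h × 30 = 18 kWh
Cost = 1.5 × €0.38 + 18 × €0.25 = €0.57 + €4.5 = €5.07

€5.07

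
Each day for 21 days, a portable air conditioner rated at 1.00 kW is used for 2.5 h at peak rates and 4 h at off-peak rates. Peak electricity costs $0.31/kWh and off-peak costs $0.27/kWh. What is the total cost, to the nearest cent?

Peak energy = 1 kW × 2.5 h × 21 = 52.5 kWh
Off-peak energy = 1 kW × 4 h × 21 = 84 kWh
Cost = 52.5 × $0.31 + 84 × $0.27 = $16.275 + $22.68 = $38.96

$38.96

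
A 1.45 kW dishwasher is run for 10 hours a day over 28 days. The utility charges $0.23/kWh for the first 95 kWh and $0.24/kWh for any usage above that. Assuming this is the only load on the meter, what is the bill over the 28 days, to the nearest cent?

$96.49

Runtime = 10 h/day × 28 days = 280 h
Energy = 1.45 kW × 280 h = 406 kWh
Tier 1 (0–95 kWh): 95 × $0.23 = $21.85
Above 95 kWh: 311 × $0.24 = $74.64
Bill = $96.49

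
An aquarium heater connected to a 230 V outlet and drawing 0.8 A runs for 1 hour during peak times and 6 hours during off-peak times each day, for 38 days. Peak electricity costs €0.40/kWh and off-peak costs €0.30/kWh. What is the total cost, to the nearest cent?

€15.38

Power = 0.8 A × 230 V = 184 W = 0.184 kW
Peak energy = 0.184 kW × 1 h × 38 = 6.992 kWh
Off-peak energy = 0.184 kW × 6 h × 38 = 41.952 kWh
Cost = 6.992 × €0.40 + 41.952 × €0.30 = €2.7968 + €12.5856 = €15.38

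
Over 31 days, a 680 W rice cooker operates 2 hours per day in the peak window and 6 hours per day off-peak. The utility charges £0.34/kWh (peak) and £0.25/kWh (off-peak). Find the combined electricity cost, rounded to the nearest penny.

£45.95

Peak energy = 0.68 kW × 2 h × 31 = 42.16 kWh
Off-peak energy = 0.68 kW × 6 h × 31 = 126.48 kWh
Cost = 42.16 × £0.34 + 126.48 × £0.25 = £14.3344 + £31.62 = £45.95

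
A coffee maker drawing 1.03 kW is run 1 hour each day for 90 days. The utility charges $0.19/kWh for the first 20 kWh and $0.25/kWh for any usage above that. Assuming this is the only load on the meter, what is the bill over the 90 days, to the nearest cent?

$21.98

Runtime = 1 h/day × 90 days = 90 h
Energy = 1.03 kW × 90 h = 92.7 kWh
Tier 1 (0–20 kWh): 20 × $0.19 = $3.8
Above 20 kWh: 72.7 × $0.25 = $18.175
Bill = $21.98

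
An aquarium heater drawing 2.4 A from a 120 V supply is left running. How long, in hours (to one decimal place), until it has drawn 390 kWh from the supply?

Power = 2.4 A × 120 V = 288 W = 0.288 kW
Hours = 390 kWh ÷ 0.288 kW = 1354.2 h

1354.2 h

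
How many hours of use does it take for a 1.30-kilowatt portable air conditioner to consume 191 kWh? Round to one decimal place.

146.9 h

Hours = 191 kWh ÷ 1.3 kW = 146.9 h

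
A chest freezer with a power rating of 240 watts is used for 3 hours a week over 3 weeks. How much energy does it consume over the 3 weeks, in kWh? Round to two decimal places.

Runtime = 3 h/week × 3 weeks = 9 h
Energy = 0.24 kW × 9 h = 2.16 kWh

2.16 kWh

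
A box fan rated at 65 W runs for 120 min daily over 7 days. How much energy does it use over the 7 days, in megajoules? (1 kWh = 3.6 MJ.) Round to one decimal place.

Runtime = 120 min × 7 = 840 min = 14 h
Energy = 0.065 kW × 14 h = 0.91 kWh
= 0.91 × 3.6 MJ = 3.3 MJ

3.3 MJ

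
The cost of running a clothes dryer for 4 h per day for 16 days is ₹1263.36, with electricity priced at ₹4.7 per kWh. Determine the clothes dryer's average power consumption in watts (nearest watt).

Energy = ₹1263.36 ÷ ₹4.7/kWh = 268.8 kWh
Runtime = 4 h/day × 16 days = 64 h
Power = 268.8 kWh ÷ 64 h = 4.2 kW = 4200 W

4200 W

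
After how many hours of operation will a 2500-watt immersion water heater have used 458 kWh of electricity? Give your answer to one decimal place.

183.2 h

Hours = 458 kWh ÷ 2.5 kW = 183.2 h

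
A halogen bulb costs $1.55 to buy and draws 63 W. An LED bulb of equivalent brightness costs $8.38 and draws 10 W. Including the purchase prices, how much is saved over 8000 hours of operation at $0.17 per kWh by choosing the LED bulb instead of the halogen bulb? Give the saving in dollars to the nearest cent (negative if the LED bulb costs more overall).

$65.25

halogen bulb: $1.55 + (63/1000) kW × 8000 h × $0.17 = $1.55 + $85.68 = $87.23
LED bulb: $8.38 + (10/1000) kW × 8000 h × $0.17 = $8.38 + $13.6 = $21.98
Saving = $87.23 − $21.98 = $65.25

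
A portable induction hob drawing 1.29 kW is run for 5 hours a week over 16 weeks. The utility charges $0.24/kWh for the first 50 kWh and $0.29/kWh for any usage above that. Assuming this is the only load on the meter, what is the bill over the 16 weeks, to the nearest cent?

Runtime = 5 h/week × 16 weeks = 80 h
Energy = 1.29 kW × 80 h = 103.2 kWh
Tier 1 (0–50 kWh): 50 × $0.24 = $12
Above 50 kWh: 53.2 × $0.29 = $15.428
Bill = $27.43

$27.43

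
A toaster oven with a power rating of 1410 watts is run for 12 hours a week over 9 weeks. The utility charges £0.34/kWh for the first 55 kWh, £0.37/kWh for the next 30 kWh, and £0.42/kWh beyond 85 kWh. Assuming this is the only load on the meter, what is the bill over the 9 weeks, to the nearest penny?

Runtime = 12 h/week × 9 weeks = 108 h
Energy = 1.41 kW × 108 h = 152.28 kWh
Tier 1 (0–55 kWh): 55 × £0.34 = £18.7
Tier 2 (55–85 kWh): 30 × £0.37 = £11.1
Above 85 kWh: 67.28 × £0.42 = £28.2576
Bill = £58.06

£58.06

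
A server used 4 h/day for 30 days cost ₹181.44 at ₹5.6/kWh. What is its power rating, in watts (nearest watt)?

Energy = ₹181.44 ÷ ₹5.6/kWh = 32.4 kWh
Runtime = 4 h/day × 30 days = 120 h
Power = 32.4 kWh ÷ 120 h = 0.27 kW = 270 W

270 W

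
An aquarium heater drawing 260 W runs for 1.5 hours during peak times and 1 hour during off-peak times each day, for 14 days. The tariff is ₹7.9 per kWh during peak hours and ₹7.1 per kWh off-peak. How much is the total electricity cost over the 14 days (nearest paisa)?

Peak energy = 0.26 kW × 1.5 h × 14 = 5.46 kWh
Off-peak energy = 0.26 kW × 1 h × 14 = 3.64 kWh
Cost = 5.46 × ₹7.9 + 3.64 × ₹7.1 = ₹43.134 + ₹25.844 = ₹68.98

₹68.98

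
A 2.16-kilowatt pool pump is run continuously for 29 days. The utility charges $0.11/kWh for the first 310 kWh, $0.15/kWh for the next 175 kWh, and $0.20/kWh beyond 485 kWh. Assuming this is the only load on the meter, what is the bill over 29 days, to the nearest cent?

Runtime = 24 h × 29 = 696 h
Energy = 2.16 kW × 696 h = 1503.36 kWh
Tier 1 (0–310 kWh): 310 × $0.11 = $34.1
Tier 2 (310–485 kWh): 175 × $0.15 = $26.25
Above 485 kWh: 1018.36 × $0.20 = $203.672
Bill = $264.02

$264.02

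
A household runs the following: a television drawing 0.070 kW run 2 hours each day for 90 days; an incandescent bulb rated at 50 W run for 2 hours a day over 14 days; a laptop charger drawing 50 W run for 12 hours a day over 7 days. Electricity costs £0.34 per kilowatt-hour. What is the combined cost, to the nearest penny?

£6.19

television: Runtime = 2 h/day × 90 days = 180 h
television: 0.07 kW × 180 h = 12.6 kWh
incandescent bulb: Runtime = 2 h/day × 14 days = 28 h
incandescent bulb: 0.05 kW × 28 h = 1.4 kWh
laptop charger: Runtime = 12 h/day × 7 days = 84 h
laptop charger: 0.05 kW × 84 h = 4.2 kWh
Total energy = 18.2 kWh
Cost = 18.2 × £0.34 = £6.19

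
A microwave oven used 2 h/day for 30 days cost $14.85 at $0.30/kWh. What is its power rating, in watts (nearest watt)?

Energy = $14.85 ÷ $0.30/kWh = 49.5 kWh
Runtime = 2 h/day × 30 days = 60 h
Power = 49.5 kWh ÷ 60 h = 0.825 kW = 825 W

825 W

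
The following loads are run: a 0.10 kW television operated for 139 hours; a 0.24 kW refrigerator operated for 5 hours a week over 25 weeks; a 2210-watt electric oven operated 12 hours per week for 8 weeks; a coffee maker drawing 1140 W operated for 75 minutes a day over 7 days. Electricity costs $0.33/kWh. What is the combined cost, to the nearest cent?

television: 0.1 kW × 139 h = 13.9 kWh
refrigerator: Runtime = 5 h/week × 25 weeks = 125 h
refrigerator: 0.24 kW × 125 h = 30 kWh
electric oven: Runtime = 12 h/week × 8 weeks = 96 h
electric oven: 2.21 kW × 96 h = 212.16 kWh
coffee maker: Runtime = 75 min × 7 = 525 min = 8.75 h
coffee maker: 1.14 kW × 8.75 h = 9.975 kWh
Total energy = 266.035 kWh
Cost = 266.035 × $0.33 = $87.79

$87.79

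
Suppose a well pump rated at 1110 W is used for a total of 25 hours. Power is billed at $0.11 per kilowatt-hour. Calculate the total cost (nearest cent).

Energy = 1.11 kW × 25 h = 27.75 kWh
Cost = 27.75 kWh × $0.11/kWh = $3.05

$3.05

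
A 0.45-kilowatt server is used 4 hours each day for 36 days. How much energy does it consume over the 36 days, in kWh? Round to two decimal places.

Runtime = 4 h/day × 36 days = 144 h
Energy = 0.45 kW × 144 h = 64.8 kWh

64.80 kWh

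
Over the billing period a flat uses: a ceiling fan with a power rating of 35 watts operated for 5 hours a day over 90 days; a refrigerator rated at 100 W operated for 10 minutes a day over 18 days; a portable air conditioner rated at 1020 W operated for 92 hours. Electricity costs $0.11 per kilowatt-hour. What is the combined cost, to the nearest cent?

ceiling fan: Runtime = 5 h/day × 90 days = 450 h
ceiling fan: 0.035 kW × 450 h = 15.75 kWh
refrigerator: Runtime = 10 min × 18 = 180 min = 3 h
refrigerator: 0.1 kW × 3 h = 0.3 kWh
portable air conditioner: 1.02 kW × 92 h = 93.84 kWh
Total energy = 109.89 kWh
Cost = 109.89 × $0.11 = $12.09

$12.09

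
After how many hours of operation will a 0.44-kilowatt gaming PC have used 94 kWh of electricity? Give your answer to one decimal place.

213.6 h

Hours = 94 kWh ÷ 0.44 kW = 213.6 h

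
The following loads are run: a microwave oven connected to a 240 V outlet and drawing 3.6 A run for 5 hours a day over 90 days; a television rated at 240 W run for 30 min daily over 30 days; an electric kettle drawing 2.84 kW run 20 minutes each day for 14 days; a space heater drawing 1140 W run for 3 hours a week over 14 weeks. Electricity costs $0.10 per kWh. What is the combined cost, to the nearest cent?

microwave oven: Power = 3.6 A × 240 V = 864 W = 0.864 kW
microwave oven: Runtime = 5 h/day × 90 days = 450 h
microwave oven: 0.864 kW × 450 h = 388.8 kWh
television: Runtime = 30 min × 30 = 900 min = 15 h
television: 0.24 kW × 15 h = 3.6 kWh
electric kettle: Runtime = 20 min × 14 = 280 min = 4.666666… h
electric kettle: 2.84 kW × 4.666666… h = 13.253333… kWh
space heater: Runtime = 3 h/week × 14 weeks = 42 h
space heater: 1.14 kW × 42 h = 47.88 kWh
Total energy = 453.533333… kWh
Cost = 453.533333… × $0.10 = $45.35

$45.35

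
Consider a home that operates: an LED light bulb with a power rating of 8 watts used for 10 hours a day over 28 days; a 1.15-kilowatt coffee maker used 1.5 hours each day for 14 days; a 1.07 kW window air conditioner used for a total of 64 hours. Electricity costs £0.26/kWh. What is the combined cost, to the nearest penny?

LED light bulb: Runtime = 10 h/day × 28 days = 280 h
LED light bulb: 0.008 kW × 280 h = 2.24 kWh
coffee maker: Runtime = 1.5 h/day × 14 days = 21 h
coffee maker: 1.15 kW × 21 h = 24.15 kWh
window air conditioner: 1.07 kW × 64 h = 68.48 kWh
Total energy = 94.87 kWh
Cost = 94.87 × £0.26 = £24.67

£24.67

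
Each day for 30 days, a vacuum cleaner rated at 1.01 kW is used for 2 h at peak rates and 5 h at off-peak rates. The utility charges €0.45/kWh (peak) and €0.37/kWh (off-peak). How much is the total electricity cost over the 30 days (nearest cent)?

€83.33

Peak energy = 1.01 kW × 2 h × 30 = 60.6 kWh
Off-peak energy = 1.01 kW × 5 h × 30 = 151.5 kWh
Cost = 60.6 × €0.45 + 151.5 × €0.37 = €27.27 + €56.055 = €83.33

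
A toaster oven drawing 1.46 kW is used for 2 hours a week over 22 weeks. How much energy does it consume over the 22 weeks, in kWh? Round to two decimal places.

64.24 kWh

Runtime = 2 h/week × 22 weeks = 44 h
Energy = 1.46 kW × 44 h = 64.24 kWh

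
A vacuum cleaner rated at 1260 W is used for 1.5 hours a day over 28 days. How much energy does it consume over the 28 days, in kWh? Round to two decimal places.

Runtime = 1.5 h/day × 28 days = 42 h
Energy = 1.26 kW × 42 h = 52.92 kWh

52.92 kWh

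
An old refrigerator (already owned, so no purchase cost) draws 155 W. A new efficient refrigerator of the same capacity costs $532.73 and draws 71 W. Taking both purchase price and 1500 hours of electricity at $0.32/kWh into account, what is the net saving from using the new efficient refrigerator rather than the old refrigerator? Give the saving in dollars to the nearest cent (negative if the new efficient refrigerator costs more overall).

-$492.41

old refrigerator: $0.00 + (155/1000) kW × 1500 h × $0.32 = $0.00 + $74.4 = $74.4
new efficient refrigerator: $532.73 + (71/1000) kW × 1500 h × $0.32 = $532.73 + $34.08 = $566.81
Saving = $74.4 − $566.81 = −$492.41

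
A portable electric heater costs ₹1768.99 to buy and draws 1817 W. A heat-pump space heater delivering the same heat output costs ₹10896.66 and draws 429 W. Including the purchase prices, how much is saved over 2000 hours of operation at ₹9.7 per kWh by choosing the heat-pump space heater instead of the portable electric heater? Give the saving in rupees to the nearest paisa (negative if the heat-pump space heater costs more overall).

₹17799.53

portable electric heater: ₹1768.99 + (1817/1000) kW × 2000 h × ₹9.7 = ₹1768.99 + ₹35249.8 = ₹37018.79
heat-pump space heater: ₹10896.66 + (429/1000) kW × 2000 h × ₹9.7 = ₹10896.66 + ₹8322.6 = ₹19219.26
Saving = ₹37018.79 − ₹19219.26 = ₹17799.53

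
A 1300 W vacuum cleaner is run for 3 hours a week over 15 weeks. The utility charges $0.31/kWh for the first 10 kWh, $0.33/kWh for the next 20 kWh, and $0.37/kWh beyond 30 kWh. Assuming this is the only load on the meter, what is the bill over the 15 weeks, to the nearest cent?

Runtime = 3 h/week × 15 weeks = 45 h
Energy = 1.3 kW × 45 h = 58.5 kWh
Tier 1 (0–10 kWh): 10 × $0.31 = $3.1
Tier 2 (10–30 kWh): 20 × $0.33 = $6.6
Above 30 kWh: 28.5 × $0.37 = $10.545
Bill = $20.25

$20.25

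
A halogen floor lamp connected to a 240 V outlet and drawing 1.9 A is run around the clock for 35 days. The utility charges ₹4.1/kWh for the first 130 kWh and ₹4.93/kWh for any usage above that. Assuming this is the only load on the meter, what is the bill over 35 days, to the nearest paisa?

₹1780.49

Power = 1.9 A × 240 V = 456 W = 0.456 kW
Runtime = 24 h × 35 = 840 h
Energy = 0.456 kW × 840 h = 383.04 kWh
Tier 1 (0–130 kWh): 130 × ₹4.1 = ₹533
Above 130 kWh: 253.04 × ₹4.93 = ₹1247.4872
Bill = ₹1780.49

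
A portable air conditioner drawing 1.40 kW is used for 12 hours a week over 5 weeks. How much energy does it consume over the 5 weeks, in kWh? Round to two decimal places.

84.00 kWh

Runtime = 12 h/week × 5 weeks = 60 h
Energy = 1.4 kW × 60 h = 84 kWh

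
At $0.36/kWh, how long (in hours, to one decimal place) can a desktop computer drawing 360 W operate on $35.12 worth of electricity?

Energy available = $35.12 ÷ $0.36/kWh = 97.5556 kWh
Hours = 97.5556 kWh ÷ 0.36 kW = 271.0 h

271.0 h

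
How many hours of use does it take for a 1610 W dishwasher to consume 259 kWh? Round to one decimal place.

160.9 h

Hours = 259 kWh ÷ 1.61 kW = 160.9 h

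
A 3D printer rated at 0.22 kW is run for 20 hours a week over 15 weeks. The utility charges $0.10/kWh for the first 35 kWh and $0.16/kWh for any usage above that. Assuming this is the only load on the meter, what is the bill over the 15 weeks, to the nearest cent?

Runtime = 20 h/week × 15 weeks = 300 h
Energy = 0.22 kW × 300 h = 66 kWh
Tier 1 (0–35 kWh): 35 × $0.10 = $3.5
Above 35 kWh: 31 × $0.16 = $4.96
Bill = $8.46

$8.46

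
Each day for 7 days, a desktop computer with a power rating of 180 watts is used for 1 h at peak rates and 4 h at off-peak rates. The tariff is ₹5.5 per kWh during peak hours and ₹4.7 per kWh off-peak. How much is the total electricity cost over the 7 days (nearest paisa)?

Peak energy = 0.18 kW × 1 h × 7 = 1.26 kWh
Off-peak energy = 0.18 kW × 4 h × 7 = 5.04 kWh
Cost = 1.26 × ₹5.5 + 5.04 × ₹4.7 = ₹6.93 + ₹23.688 = ₹30.62

₹30.62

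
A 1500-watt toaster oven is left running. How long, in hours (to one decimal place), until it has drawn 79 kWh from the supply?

52.7 h

Hours = 79 kWh ÷ 1.5 kW = 52.7 h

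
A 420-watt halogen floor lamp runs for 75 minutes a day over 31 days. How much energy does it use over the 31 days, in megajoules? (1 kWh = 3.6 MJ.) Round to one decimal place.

58.6 MJ

Runtime = 75 min × 31 = 2325 min = 38.75 h
Energy = 0.42 kW × 38.75 h = 16.275 kWh
= 16.275 × 3.6 MJ = 58.6 MJ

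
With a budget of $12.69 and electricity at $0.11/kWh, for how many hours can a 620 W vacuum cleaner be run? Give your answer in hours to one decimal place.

186.1 h

Energy available = $12.69 ÷ $0.11/kWh = 115.3636 kWh
Hours = 115.3636 kWh ÷ 0.62 kW = 186.1 h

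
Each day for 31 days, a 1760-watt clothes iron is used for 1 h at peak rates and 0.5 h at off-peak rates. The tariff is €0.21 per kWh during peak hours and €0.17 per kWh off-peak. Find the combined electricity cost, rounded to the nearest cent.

€16.10

Peak energy = 1.76 kW × 1 h × 31 = 54.56 kWh
Off-peak energy = 1.76 kW × 0.5 h × 31 = 27.28 kWh
Cost = 54.56 × €0.21 + 27.28 × €0.17 = €11.4576 + €4.6376 = €16.10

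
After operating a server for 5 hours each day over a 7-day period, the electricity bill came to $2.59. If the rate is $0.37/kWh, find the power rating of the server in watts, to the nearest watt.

Energy = $2.59 ÷ $0.37/kWh = 7 kWh
Runtime = 5 h/day × 7 days = 35 h
Power = 7 kWh ÷ 35 h = 0.2 kW = 200 W

200 W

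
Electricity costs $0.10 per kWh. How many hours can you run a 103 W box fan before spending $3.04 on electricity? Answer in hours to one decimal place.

295.1 h

Energy available = $3.04 ÷ $0.10/kWh = 30.4 kWh
Hours = 30.4 kWh ÷ 0.103 kW = 295.1 h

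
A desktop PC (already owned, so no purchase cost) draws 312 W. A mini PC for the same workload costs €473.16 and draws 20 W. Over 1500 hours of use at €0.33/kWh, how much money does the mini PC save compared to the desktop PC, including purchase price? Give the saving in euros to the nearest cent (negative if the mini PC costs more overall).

desktop PC: €0.00 + (312/1000) kW × 1500 h × €0.33 = €0.00 + €154.44 = €154.44
mini PC: €473.16 + (20/1000) kW × 1500 h × €0.33 = €473.16 + €9.9 = €483.06
Saving = €154.44 − €483.06 = −€328.62

-€328.62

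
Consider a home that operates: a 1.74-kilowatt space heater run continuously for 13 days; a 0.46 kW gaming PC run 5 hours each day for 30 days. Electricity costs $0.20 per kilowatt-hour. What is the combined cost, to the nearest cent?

space heater: Runtime = 24 h × 13 = 312 h
space heater: 1.74 kW × 312 h = 542.88 kWh
gaming PC: Runtime = 5 h/day × 30 days = 150 h
gaming PC: 0.46 kW × 150 h = 69 kWh
Total energy = 611.88 kWh
Cost = 611.88 × $0.20 = $122.38

$122.38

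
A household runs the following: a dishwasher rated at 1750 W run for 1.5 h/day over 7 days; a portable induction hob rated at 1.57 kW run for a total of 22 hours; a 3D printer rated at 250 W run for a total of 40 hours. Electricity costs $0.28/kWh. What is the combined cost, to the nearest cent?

$17.62

dishwasher: Runtime = 1.5 h/day × 7 days = 10.5 h
dishwasher: 1.75 kW × 10.5 h = 18.375 kWh
portable induction hob: 1.57 kW × 22 h = 34.54 kWh
3D printer: 0.25 kW × 40 h = 10 kWh
Total energy = 62.915 kWh
Cost = 62.915 × $0.28 = $17.62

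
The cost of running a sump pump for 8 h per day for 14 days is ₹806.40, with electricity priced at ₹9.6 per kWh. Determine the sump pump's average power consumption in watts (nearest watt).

750 W

Energy = ₹806.40 ÷ ₹9.6/kWh = 84 kWh
Runtime = 8 h/day × 14 days = 112 h
Power = 84 kWh ÷ 112 h = 0.75 kW = 750 W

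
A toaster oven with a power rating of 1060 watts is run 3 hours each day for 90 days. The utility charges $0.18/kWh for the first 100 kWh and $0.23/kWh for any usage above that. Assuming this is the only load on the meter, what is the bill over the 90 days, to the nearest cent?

Runtime = 3 h/day × 90 days = 270 h
Energy = 1.06 kW × 270 h = 286.2 kWh
Tier 1 (0–100 kWh): 100 × $0.18 = $18
Above 100 kWh: 186.2 × $0.23 = $42.826
Bill = $60.83

$60.83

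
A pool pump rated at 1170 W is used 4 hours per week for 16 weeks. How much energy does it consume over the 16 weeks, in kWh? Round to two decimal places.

Runtime = 4 h/week × 16 weeks = 64 h
Energy = 1.17 kW × 64 h = 74.88 kWh

74.88 kWh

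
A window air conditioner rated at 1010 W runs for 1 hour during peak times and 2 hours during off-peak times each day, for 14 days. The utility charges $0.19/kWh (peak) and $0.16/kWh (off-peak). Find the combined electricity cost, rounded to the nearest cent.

$7.21

Peak energy = 1.01 kW × 1 h × 14 = 14.14 kWh
Off-peak energy = 1.01 kW × 2 h × 14 = 28.28 kWh
Cost = 14.14 × $0.19 + 28.28 × $0.16 = $2.6866 + $4.5248 = $7.21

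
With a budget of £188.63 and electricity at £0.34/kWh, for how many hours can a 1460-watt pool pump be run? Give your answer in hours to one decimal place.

380.0 h

Energy available = £188.63 ÷ £0.34/kWh = 554.7941 kWh
Hours = 554.7941 kWh ÷ 1.46 kW = 380.0 h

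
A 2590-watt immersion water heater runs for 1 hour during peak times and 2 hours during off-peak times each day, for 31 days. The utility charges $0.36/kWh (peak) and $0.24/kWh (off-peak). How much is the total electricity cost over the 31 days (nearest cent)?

$67.44

Peak energy = 2.59 kW × 1 h × 31 = 80.29 kWh
Off-peak energy = 2.59 kW × 2 h × 31 = 160.58 kWh
Cost = 80.29 × $0.36 + 160.58 × $0.24 = $28.9044 + $38.5392 = $67.44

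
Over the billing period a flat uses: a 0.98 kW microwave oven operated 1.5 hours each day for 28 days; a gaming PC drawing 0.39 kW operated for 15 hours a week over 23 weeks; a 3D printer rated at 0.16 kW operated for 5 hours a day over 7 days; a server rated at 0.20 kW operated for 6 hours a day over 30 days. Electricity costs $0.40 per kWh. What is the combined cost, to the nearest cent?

$86.92

microwave oven: Runtime = 1.5 h/day × 28 days = 42 h
microwave oven: 0.98 kW × 42 h = 41.16 kWh
gaming PC: Runtime = 15 h/week × 23 weeks = 345 h
gaming PC: 0.39 kW × 345 h = 134.55 kWh
3D printer: Runtime = 5 h/day × 7 days = 35 h
3D printer: 0.16 kW × 35 h = 5.6 kWh
server: Runtime = 6 h/day × 30 days = 180 h
server: 0.2 kW × 180 h = 36 kWh
Total energy = 217.31 kWh
Cost = 217.31 × $0.40 = $86.92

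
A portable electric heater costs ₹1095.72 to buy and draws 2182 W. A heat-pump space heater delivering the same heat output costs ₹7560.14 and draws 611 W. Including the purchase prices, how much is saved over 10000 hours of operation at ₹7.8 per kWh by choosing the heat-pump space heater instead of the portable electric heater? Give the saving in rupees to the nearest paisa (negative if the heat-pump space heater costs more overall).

₹116073.58

portable electric heater: ₹1095.72 + (2182/1000) kW × 10000 h × ₹7.8 = ₹1095.72 + ₹170196 = ₹171291.72
heat-pump space heater: ₹7560.14 + (611/1000) kW × 10000 h × ₹7.8 = ₹7560.14 + ₹47658 = ₹55218.14
Saving = ₹171291.72 − ₹55218.14 = ₹116073.58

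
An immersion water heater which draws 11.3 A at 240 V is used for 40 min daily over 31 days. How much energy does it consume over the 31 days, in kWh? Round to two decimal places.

Power = 11.3 A × 240 V = 2712 W = 2.712 kW
Runtime = 40 min × 31 = 1240 min = 20.666666… h
Energy = 2.712 kW × 20.666666… h = 56.048 kWh ≈ 56.05 kWh

56.05 kWh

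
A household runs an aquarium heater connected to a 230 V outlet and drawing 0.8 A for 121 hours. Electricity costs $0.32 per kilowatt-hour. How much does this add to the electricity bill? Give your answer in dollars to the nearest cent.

$7.12

Power = 0.8 A × 230 V = 184 W = 0.184 kW
Energy = 0.184 kW × 121 h = 22.264 kWh
Cost = 22.264 kWh × $0.32/kWh = $7.12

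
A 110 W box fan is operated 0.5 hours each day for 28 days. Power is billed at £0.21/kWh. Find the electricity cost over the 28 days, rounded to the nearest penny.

£0.32

Runtime = 0.5 h/day × 28 days = 14 h
Energy = 0.11 kW × 14 h = 1.54 kWh
Cost = 1.54 kWh × £0.21/kWh = £0.32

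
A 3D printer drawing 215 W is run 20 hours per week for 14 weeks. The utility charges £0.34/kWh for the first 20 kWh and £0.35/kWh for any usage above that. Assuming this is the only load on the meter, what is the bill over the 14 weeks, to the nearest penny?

£20.87

Runtime = 20 h/week × 14 weeks = 280 h
Energy = 0.215 kW × 280 h = 60.2 kWh
Tier 1 (0–20 kWh): 20 × £0.34 = £6.8
Above 20 kWh: 40.2 × £0.35 = £14.07
Bill = £20.87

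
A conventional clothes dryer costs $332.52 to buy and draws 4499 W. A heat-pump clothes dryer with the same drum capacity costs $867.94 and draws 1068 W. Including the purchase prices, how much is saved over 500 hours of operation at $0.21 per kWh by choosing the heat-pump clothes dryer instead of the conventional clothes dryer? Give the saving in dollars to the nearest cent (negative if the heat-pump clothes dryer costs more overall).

-$175.17

conventional clothes dryer: $332.52 + (4499/1000) kW × 500 h × $0.21 = $332.52 + $472.395 = $804.915
heat-pump clothes dryer: $867.94 + (1068/1000) kW × 500 h × $0.21 = $867.94 + $112.14 = $980.08
Saving = $804.915 − $980.08 = −$175.165 → -$175.17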